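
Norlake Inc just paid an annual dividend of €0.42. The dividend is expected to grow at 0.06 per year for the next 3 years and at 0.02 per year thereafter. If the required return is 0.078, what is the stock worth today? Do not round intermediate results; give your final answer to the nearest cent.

€8.24

D_1 = 0.44520
D_2 = 0.47191
D_3 = 0.50023
Terminal value at year 3: TV = D_3×(1+g_2)/(r−g_2) = 0.51023/0.058 = 8.79709
P_0 = D_1/(1+r)^1 + D_2/(1+r)^2 + D_3/(1+r)^3 + TV/(1+r)^3
    = 0.41299 + 0.40609 + 0.39931 + 7.02236 = 8.24074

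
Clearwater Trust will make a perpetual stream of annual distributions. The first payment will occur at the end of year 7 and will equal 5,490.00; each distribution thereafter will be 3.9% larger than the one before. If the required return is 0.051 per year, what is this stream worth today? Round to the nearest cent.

339449.21

Value at end of year 6: C₁ / (r − g) = 5,490.00 / (0.051 − 0.039) = 457,500.0000
Discount to today: PV = 457,500.0000 / (1 + 0.051)^6 = 457,500.0000 / 1.347772 = 339,449.21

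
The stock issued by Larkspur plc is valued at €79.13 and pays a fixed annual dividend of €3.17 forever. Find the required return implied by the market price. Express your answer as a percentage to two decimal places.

P = C/r ⇒ r = C/P = €3.17/€79.13 = 0.040061

4.01%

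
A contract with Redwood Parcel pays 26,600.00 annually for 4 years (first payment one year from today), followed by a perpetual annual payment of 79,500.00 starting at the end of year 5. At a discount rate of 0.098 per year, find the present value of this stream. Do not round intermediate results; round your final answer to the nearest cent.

642810.05

PV of 4-year annuity: 26,600.00 × [1 − (1+0.098)^−4] / 0.098 = 84684.76774
Perpetuity value at year 4: 79,500.00 / 0.098 = 811224.48980
PV of perpetuity: 811224.48980 / (1+0.098)^4 = 558125.27794
Total PV = 84684.76774 + 558125.27794 = 642810.04568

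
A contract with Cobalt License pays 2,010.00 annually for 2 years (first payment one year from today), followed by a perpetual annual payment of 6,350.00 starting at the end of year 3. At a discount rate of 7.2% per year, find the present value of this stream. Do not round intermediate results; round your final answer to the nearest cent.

80369.34

PV of 2-year annuity: 2,010.00 × [1 − (1+0.072)^−2] / 0.072 = 3624.06716
Perpetuity value at year 2: 6,350.00 / 0.072 = 88194.44444
PV of perpetuity: 88194.44444 / (1+0.072)^2 = 76745.27704
Total PV = 3624.06716 + 76745.27704 = 80369.34420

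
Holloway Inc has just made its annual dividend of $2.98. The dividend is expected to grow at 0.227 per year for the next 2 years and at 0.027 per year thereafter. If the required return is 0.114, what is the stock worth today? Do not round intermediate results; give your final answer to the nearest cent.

$49.57

D_1 = 3.65646
D_2 = 4.48648
Terminal value at year 2: TV = D_2×(1+g_2)/(r−g_2) = 4.60761/0.087 = 52.96105
P_0 = D_1/(1+r)^1 + D_2/(1+r)^2 + TV/(1+r)^2
    = 3.28228 + 3.61522 + 42.67624 = 49.57375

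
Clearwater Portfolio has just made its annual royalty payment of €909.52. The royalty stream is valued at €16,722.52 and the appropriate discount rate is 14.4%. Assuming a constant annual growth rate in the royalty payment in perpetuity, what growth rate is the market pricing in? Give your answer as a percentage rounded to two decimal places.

8.50%

P = D₀(1+g)/(r−g) ⇒ P(r−g) = D₀(1+g) ⇒ g(P+D₀) = P·r − D₀
g = (P·r − D₀)/(P + D₀) = (€16,722.52×0.144 − €909.52) / (€16,722.52 + €909.52) = 0.084989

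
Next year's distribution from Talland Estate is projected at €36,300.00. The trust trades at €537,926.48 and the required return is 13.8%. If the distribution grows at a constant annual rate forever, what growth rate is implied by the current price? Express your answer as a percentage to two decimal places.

7.05%

P = D₁/(r−g) ⇒ g = r − D₁/P = 0.138 − €36,300.00/€537,926.48 = 0.070519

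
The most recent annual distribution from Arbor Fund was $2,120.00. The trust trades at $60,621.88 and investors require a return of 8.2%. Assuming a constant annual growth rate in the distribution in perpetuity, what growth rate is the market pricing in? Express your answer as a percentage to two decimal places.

P = D₀(1+g)/(r−g) ⇒ P(r−g) = D₀(1+g) ⇒ g(P+D₀) = P·r − D₀
g = (P·r − D₀)/(P + D₀) = ($60,621.88×0.082 − $2,120.00) / ($60,621.88 + $2,120.00) = 0.045440

4.54%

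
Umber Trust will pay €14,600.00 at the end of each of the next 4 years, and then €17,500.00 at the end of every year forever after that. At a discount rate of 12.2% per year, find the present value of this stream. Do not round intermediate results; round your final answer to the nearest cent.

€134671.28

PV of 4-year annuity: €14,600.00 × [1 − (1+0.122)^−4] / 0.122 = 44159.15322
Perpetuity value at year 4: €17,500.00 / 0.122 = 143442.62295
PV of perpetuity: 143442.62295 / (1+0.122)^4 = 90512.13108
Total PV = 44159.15322 + 90512.13108 = 134671.28430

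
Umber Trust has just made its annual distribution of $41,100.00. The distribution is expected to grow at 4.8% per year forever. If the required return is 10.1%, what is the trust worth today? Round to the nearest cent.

D₁ = D₀ × (1 + g) = $41,100.00 × 1.048 = $43,072.8000
Growing perpetuity: P = D₁ / (r − g) = $43,072.8000 / (0.101 − 0.048) = $812,694.34

$812694.34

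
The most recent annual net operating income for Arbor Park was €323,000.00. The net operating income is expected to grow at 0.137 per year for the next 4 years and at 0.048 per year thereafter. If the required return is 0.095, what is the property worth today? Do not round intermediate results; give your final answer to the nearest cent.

D_1 = 367251.00000
D_2 = 417564.38700
D_3 = 474770.70802
D_4 = 539814.29502
Terminal value at year 4: TV = D_4×(1+g_2)/(r−g_2) = 565725.38118/0.047 = 12036710.23784
P_0 = D_1/(1+r)^1 + D_2/(1+r)^2 + D_3/(1+r)^3 + D_4/(1+r)^4 + TV/(1+r)^4
    = 335389.04110 + 348253.27829 + 361610.93828 + 375480.94687 + 8372426.21955 = 9793160.42408

€9793160.42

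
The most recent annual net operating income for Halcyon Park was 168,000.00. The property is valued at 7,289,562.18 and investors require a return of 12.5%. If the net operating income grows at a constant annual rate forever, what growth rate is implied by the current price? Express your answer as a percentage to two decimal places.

9.97%

P = D₀(1+g)/(r−g) ⇒ P(r−g) = D₀(1+g) ⇒ g(P+D₀) = P·r − D₀
g = (P·r − D₀)/(P + D₀) = (7,289,562.18×0.125 − 168,000.00) / (7,289,562.18 + 168,000.00) = 0.099657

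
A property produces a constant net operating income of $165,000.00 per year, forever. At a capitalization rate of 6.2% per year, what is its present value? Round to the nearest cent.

$2661290.32

Level perpetuity: PV = C / r = $165,000.00 / 0.062 = $2,661,290.32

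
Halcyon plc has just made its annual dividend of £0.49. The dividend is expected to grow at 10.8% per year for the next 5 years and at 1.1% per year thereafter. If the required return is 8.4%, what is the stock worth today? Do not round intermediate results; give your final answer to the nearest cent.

£10.19

D_1 = 0.54292
D_2 = 0.60156
D_3 = 0.66652
D_4 = 0.73851
D_5 = 0.81827
Terminal value at year 5: TV = D_5×(1+g_2)/(r−g_2) = 0.82727/0.073 = 11.33243
P_0 = D_1/(1+r)^1 + D_2/(1+r)^2 + D_3/(1+r)^3 + D_4/(1+r)^4 + D_5/(1+r)^5 + TV/(1+r)^5
    = 0.50085 + 0.51194 + 0.52327 + 0.53486 + 0.54670 + 7.57141 = 10.18902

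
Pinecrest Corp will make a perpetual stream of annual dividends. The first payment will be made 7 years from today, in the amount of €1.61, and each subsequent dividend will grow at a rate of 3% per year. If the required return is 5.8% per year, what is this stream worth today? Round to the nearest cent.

Value at end of year 6: C₁ / (r − g) = €1.61 / (0.058 − 0.03) = €57.5000
Discount to today: PV = €57.5000 / (1 + 0.058)^6 = €57.5000 / 1.402536 = €41.00

€41.00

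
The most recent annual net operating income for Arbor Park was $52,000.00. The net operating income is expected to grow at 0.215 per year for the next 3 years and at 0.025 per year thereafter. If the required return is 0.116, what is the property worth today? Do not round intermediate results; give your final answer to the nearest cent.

$941176.97

D_1 = 63180.00000
D_2 = 76763.70000
D_3 = 93267.89550
Terminal value at year 3: TV = D_3×(1+g_2)/(r−g_2) = 95599.59289/0.091 = 1050544.97679
P_0 = D_1/(1+r)^1 + D_2/(1+r)^2 + D_3/(1+r)^3 + TV/(1+r)^3
    = 56612.90323 + 61635.01561 + 67102.63796 + 755826.41660 = 941176.97339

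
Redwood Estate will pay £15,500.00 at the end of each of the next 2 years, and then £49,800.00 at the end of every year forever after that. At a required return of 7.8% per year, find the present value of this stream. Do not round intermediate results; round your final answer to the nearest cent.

PV of 2-year annuity: £15,500.00 × [1 − (1+0.078)^−2] / 0.078 = 27716.58503
Perpetuity value at year 2: £49,800.00 / 0.078 = 638461.53846
PV of perpetuity: 638461.53846 / (1+0.078)^2 = 549410.83300
Total PV = 27716.58503 + 549410.83300 = 577127.41804

£577127.42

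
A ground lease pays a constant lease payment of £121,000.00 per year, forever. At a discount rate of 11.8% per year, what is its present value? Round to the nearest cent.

Level perpetuity: PV = C / r = £121,000.00 / 0.118 = £1,025,423.73

£1025423.73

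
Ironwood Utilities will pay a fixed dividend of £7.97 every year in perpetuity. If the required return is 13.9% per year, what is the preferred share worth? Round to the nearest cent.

Level perpetuity: PV = C / r = £7.97 / 0.139 = £57.34

£57.34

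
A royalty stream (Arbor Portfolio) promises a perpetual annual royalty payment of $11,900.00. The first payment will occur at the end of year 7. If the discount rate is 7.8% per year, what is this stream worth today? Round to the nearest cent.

Value at end of year 6: C / r = $11,900.00 / 0.078 = $152,564.1026
Discount to today: PV = $152,564.1026 / (1 + 0.078)^6 = $152,564.1026 / 1.569324 = $97,216.46

$97216.46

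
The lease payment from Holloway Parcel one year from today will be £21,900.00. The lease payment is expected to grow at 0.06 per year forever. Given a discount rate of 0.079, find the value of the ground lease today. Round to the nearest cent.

£1152631.58

Growing perpetuity: P = D₁ / (r − g) = £21,900.0000 / (0.079 − 0.06) = £1,152,631.58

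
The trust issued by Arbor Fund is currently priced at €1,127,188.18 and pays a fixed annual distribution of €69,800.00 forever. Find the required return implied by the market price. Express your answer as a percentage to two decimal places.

6.19%

P = C/r ⇒ r = C/P = €69,800.00/€1,127,188.18 = 0.061924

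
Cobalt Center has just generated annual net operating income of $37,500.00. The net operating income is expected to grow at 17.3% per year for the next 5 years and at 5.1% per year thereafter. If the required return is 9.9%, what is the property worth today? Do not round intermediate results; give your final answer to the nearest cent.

$1366302.69

D_1 = 43987.50000
D_2 = 51597.33750
D_3 = 60523.67689
D_4 = 70994.27299
D_5 = 83276.28222
Terminal value at year 5: TV = D_5×(1+g_2)/(r−g_2) = 87523.37261/0.048 = 1823403.59602
P_0 = D_1/(1+r)^1 + D_2/(1+r)^2 + D_3/(1+r)^3 + D_4/(1+r)^4 + D_5/(1+r)^5 + TV/(1+r)^5
    = 40025.02275 + 42720.06523 + 45596.57553 + 48666.77261 + 51943.69816 + 1137350.55753 = 1366302.69180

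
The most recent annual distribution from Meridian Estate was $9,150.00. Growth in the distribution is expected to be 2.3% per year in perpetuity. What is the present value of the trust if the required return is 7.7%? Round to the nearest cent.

$173341.67

D₁ = D₀ × (1 + g) = $9,150.00 × 1.023 = $9,360.4500
Growing perpetuity: P = D₁ / (r − g) = $9,360.4500 / (0.077 − 0.023) = $173,341.67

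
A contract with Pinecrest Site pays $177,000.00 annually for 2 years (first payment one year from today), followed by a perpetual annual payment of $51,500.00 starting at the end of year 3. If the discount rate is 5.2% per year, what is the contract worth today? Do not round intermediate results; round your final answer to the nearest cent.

PV of 2-year annuity: $177,000.00 × [1 − (1+0.052)^−2] / 0.052 = 328185.31423
Perpetuity value at year 2: $51,500.00 / 0.052 = 990384.61538
PV of perpetuity: 990384.61538 / (1+0.052)^2 = 894895.66802
Total PV = 328185.31423 + 894895.66802 = 1223080.98225

$1223080.98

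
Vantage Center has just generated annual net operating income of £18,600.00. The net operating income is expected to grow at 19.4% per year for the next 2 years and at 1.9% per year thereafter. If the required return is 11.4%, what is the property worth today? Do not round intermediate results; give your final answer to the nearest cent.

£270496.34

D_1 = 22208.40000
D_2 = 26516.82960
Terminal value at year 2: TV = D_2×(1+g_2)/(r−g_2) = 27020.64936/0.095 = 284427.88803
P_0 = D_1/(1+r)^1 + D_2/(1+r)^2 + TV/(1+r)^2
    = 19935.72711 + 21367.37717 + 229193.23513 = 270496.33941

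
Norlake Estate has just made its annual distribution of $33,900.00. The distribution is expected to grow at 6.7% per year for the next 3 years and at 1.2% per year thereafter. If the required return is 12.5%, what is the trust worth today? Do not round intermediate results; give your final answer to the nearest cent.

$350591.86

D_1 = 36171.30000
D_2 = 38594.77710
D_3 = 41180.62717
Terminal value at year 3: TV = D_3×(1+g_2)/(r−g_2) = 41674.79469/0.113 = 368803.49285
P_0 = D_1/(1+r)^1 + D_2/(1+r)^2 + D_3/(1+r)^3 + TV/(1+r)^3
    = 32152.26667 + 30494.63870 + 28922.47066 + 259022.48057 = 350591.85659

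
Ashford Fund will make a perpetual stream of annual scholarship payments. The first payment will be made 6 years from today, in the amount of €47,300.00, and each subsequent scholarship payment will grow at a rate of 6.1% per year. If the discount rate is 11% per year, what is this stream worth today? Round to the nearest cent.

€572862.20

Value at end of year 5: C₁ / (r − g) = €47,300.00 / (0.11 − 0.061) = €965,306.1224
Discount to today: PV = €965,306.1224 / (1 + 0.11)^5 = €965,306.1224 / 1.685058 = €572,862.20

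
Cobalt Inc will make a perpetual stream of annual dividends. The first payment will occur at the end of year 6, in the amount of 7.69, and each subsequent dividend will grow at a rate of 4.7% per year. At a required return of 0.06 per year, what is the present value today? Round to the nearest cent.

Value at end of year 5: C₁ / (r − g) = 7.69 / (0.06 − 0.047) = 591.5385
Discount to today: PV = 591.5385 / (1 + 0.06)^5 = 591.5385 / 1.338226 = 442.03

442.03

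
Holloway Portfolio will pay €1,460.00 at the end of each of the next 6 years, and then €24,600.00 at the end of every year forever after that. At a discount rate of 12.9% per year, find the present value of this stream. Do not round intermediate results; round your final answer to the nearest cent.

PV of 6-year annuity: €1,460.00 × [1 − (1+0.129)^−6] / 0.129 = 5852.71208
Perpetuity value at year 6: €24,600.00 / 0.129 = 190697.67442
PV of perpetuity: 190697.67442 / (1+0.129)^6 = 92083.48457
Total PV = 5852.71208 + 92083.48457 = 97936.19665

€97936.20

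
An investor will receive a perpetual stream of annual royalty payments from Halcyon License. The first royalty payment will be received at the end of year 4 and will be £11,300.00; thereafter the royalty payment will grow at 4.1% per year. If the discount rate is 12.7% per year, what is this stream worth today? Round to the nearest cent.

£91792.72

Value at end of year 3: C₁ / (r − g) = £11,300.00 / (0.127 − 0.041) = £131,395.3488
Discount to today: PV = £131,395.3488 / (1 + 0.127)^3 = £131,395.3488 / 1.431435 = £91,792.72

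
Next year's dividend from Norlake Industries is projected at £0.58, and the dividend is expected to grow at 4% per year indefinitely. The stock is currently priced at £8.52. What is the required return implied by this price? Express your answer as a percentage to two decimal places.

P = D₁/(r − g) ⇒ r = D₁/P + g = £0.5800/£8.52 + 0.04 = 0.068075 + 0.04 = 0.108075

10.81%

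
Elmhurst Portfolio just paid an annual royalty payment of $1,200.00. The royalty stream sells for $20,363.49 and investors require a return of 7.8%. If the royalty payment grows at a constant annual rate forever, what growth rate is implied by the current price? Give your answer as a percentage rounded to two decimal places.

P = D₀(1+g)/(r−g) ⇒ P(r−g) = D₀(1+g) ⇒ g(P+D₀) = P·r − D₀
g = (P·r − D₀)/(P + D₀) = ($20,363.49×0.078 − $1,200.00) / ($20,363.49 + $1,200.00) = 0.018010

1.80%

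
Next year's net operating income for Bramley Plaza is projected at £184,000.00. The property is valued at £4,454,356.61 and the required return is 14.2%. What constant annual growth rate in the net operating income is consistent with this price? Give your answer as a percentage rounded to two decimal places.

10.07%

P = D₁/(r−g) ⇒ g = r − D₁/P = 0.142 − £184,000.00/£4,454,356.61 = 0.100692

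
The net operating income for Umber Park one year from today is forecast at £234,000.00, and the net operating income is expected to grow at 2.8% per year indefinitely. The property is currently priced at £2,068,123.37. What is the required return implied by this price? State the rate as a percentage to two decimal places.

P = D₁/(r − g) ⇒ r = D₁/P + g = £234,000.0000/£2,068,123.37 + 0.028 = 0.113146 + 0.028 = 0.141146

14.11%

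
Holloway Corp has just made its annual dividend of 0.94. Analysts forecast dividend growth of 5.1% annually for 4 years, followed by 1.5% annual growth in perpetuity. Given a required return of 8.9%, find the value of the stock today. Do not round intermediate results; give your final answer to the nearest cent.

14.63

D_1 = 0.98794
D_2 = 1.03832
D_3 = 1.09128
D_4 = 1.14693
Terminal value at year 4: TV = D_4×(1+g_2)/(r−g_2) = 1.16414/0.074 = 15.73161
P_0 = D_1/(1+r)^1 + D_2/(1+r)^2 + D_3/(1+r)^3 + D_4/(1+r)^4 + TV/(1+r)^4
    = 0.90720 + 0.87554 + 0.84499 + 0.81551 + 11.18566 = 14.62890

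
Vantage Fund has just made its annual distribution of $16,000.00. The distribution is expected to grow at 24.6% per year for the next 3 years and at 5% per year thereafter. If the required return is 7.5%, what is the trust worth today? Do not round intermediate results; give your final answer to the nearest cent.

$1111355.17

D_1 = 19936.00000
D_2 = 24840.25600
D_3 = 30950.95898
Terminal value at year 3: TV = D_3×(1+g_2)/(r−g_2) = 32498.50692/0.025 = 1299940.27699
P_0 = D_1/(1+r)^1 + D_2/(1+r)^2 + D_3/(1+r)^3 + TV/(1+r)^3
    = 18545.11628 + 21495.08361 + 24914.30156 + 1046400.66570 = 1111355.16715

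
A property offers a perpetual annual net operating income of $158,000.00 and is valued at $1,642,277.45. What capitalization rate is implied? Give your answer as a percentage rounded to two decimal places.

9.62%

P = C/r ⇒ r = C/P = $158,000.00/$1,642,277.45 = 0.096208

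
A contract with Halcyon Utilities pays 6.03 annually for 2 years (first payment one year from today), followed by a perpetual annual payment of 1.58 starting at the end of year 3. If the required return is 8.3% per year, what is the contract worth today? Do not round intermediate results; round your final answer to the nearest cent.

26.94

PV of 2-year annuity: 6.03 × [1 − (1+0.083)^−2] / 0.083 = 10.70902
Perpetuity value at year 2: 1.58 / 0.083 = 19.03614
PV of perpetuity: 19.03614 / (1+0.083)^2 = 16.23013
Total PV = 10.70902 + 16.23013 = 26.93915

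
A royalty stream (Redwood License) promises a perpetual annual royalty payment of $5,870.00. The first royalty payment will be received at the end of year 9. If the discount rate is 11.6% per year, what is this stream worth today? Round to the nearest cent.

$21031.32

Value at end of year 8: C / r = $5,870.00 / 0.116 = $50,603.4483
Discount to today: PV = $50,603.4483 / (1 + 0.116)^8 = $50,603.4483 / 2.406099 = $21,031.32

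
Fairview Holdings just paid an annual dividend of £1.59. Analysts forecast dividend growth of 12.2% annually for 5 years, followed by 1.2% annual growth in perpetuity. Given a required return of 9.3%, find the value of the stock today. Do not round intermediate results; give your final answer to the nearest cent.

D_1 = 1.78398
D_2 = 2.00163
D_3 = 2.24582
D_4 = 2.51981
D_5 = 2.82723
Terminal value at year 5: TV = D_5×(1+g_2)/(r−g_2) = 2.86116/0.081 = 35.32294
P_0 = D_1/(1+r)^1 + D_2/(1+r)^2 + D_3/(1+r)^3 + D_4/(1+r)^4 + D_5/(1+r)^5 + TV/(1+r)^5
    = 1.63219 + 1.67549 + 1.71995 + 1.76558 + 1.81243 + 22.64415 = 31.24979

£31.25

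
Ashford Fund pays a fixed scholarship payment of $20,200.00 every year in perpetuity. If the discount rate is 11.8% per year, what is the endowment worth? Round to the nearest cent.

$171186.44

Level perpetuity: PV = C / r = $20,200.00 / 0.118 = $171,186.44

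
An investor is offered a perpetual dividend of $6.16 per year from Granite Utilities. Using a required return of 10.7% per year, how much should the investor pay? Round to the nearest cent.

Level perpetuity: PV = C / r = $6.16 / 0.107 = $57.57

$57.57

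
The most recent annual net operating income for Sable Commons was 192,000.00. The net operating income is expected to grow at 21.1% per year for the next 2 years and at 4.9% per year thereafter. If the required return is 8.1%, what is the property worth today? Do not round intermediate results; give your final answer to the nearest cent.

D_1 = 232512.00000
D_2 = 281572.03200
Terminal value at year 2: TV = D_2×(1+g_2)/(r−g_2) = 295369.06157/0.032 = 9230283.17400
P_0 = D_1/(1+r)^1 + D_2/(1+r)^2 + TV/(1+r)^2
    = 215089.73173 + 240956.21196 + 7898845.82320 = 8354891.76688

8354891.77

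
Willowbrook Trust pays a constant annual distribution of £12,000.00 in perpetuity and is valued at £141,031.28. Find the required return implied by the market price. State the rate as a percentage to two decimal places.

8.51%

P = C/r ⇒ r = C/P = £12,000.00/£141,031.28 = 0.085088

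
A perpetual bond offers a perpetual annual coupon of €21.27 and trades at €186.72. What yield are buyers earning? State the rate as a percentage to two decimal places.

11.39%

P = C/r ⇒ r = C/P = €21.27/€186.72 = 0.113914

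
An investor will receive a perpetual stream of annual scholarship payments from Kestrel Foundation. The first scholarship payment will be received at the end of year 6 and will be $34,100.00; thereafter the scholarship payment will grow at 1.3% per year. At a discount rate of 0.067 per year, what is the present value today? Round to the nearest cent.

$456602.75

Value at end of year 5: C₁ / (r − g) = $34,100.00 / (0.067 − 0.013) = $631,481.4815
Discount to today: PV = $631,481.4815 / (1 + 0.067)^5 = $631,481.4815 / 1.383000 = $456,602.75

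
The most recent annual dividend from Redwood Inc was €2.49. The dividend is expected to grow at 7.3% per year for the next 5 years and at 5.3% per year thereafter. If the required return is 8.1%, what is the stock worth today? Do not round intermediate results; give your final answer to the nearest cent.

D_1 = 2.67177
D_2 = 2.86681
D_3 = 3.07609
D_4 = 3.30064
D_5 = 3.54159
Terminal value at year 5: TV = D_5×(1+g_2)/(r−g_2) = 3.72929/0.028 = 133.18898
P_0 = D_1/(1+r)^1 + D_2/(1+r)^2 + D_3/(1+r)^3 + D_4/(1+r)^4 + D_5/(1+r)^5 + TV/(1+r)^5
    = 2.47157 + 2.45328 + 2.43513 + 2.41710 + 2.39922 + 90.22769 = 102.40399

€102.40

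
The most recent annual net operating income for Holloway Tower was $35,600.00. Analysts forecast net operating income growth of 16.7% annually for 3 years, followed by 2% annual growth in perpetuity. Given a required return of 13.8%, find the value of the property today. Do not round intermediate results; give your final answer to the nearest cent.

D_1 = 41545.20000
D_2 = 48483.24840
D_3 = 56579.95088
Terminal value at year 3: TV = D_3×(1+g_2)/(r−g_2) = 57711.54990/0.118 = 489080.93136
P_0 = D_1/(1+r)^1 + D_2/(1+r)^2 + D_3/(1+r)^3 + TV/(1+r)^3
    = 36507.20562 + 37437.52984 + 38391.56180 + 331859.26302 = 444195.56029

$444195.56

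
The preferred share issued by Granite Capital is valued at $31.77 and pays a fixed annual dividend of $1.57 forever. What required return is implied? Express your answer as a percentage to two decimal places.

P = C/r ⇒ r = C/P = $1.57/$31.77 = 0.049418

4.94%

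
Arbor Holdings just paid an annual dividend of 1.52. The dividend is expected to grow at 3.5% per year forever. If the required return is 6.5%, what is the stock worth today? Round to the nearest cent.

D₁ = D₀ × (1 + g) = 1.52 × 1.035 = 1.5732
Growing perpetuity: P = D₁ / (r − g) = 1.5732 / (0.065 − 0.035) = 52.44

52.44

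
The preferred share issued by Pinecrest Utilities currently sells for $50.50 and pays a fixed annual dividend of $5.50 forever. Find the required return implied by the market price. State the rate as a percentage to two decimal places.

P = C/r ⇒ r = C/P = $5.50/$50.50 = 0.108911

10.89%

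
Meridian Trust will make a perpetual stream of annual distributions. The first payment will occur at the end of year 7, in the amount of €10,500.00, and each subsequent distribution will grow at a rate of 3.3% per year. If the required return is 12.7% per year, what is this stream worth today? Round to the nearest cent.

€54515.24

Value at end of year 6: C₁ / (r − g) = €10,500.00 / (0.127 − 0.033) = €111,702.1277
Discount to today: PV = €111,702.1277 / (1 + 0.127)^6 = €111,702.1277 / 2.049007 = €54,515.24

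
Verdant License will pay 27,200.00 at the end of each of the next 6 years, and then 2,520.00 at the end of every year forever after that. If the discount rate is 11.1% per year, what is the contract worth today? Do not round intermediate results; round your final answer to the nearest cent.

126812.29

PV of 6-year annuity: 27,200.00 × [1 − (1+0.111)^−6] / 0.111 = 114739.89772
Perpetuity value at year 6: 2,520.00 / 0.111 = 22702.70270
PV of perpetuity: 22702.70270 / (1+0.111)^6 = 12072.38865
Total PV = 114739.89772 + 12072.38865 = 126812.28637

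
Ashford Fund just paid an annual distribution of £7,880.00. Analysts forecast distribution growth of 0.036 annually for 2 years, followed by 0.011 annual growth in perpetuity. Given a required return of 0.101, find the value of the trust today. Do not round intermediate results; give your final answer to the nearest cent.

£92767.22

D_1 = 8163.68000
D_2 = 8457.57248
Terminal value at year 2: TV = D_2×(1+g_2)/(r−g_2) = 8550.60578/0.09 = 95006.73086
P_0 = D_1/(1+r)^1 + D_2/(1+r)^2 + TV/(1+r)^2
    = 7414.78656 + 6977.03803 + 78375.39390 = 92767.21849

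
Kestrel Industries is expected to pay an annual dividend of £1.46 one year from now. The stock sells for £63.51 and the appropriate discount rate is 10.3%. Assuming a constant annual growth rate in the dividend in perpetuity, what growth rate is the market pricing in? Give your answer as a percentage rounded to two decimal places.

8.00%

P = D₁/(r−g) ⇒ g = r − D₁/P = 0.103 − £1.46/£63.51 = 0.080011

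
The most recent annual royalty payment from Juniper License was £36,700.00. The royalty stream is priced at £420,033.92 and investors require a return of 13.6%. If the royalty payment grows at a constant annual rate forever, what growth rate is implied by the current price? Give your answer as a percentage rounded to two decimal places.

P = D₀(1+g)/(r−g) ⇒ P(r−g) = D₀(1+g) ⇒ g(P+D₀) = P·r − D₀
g = (P·r − D₀)/(P + D₀) = (£420,033.92×0.136 − £36,700.00) / (£420,033.92 + £36,700.00) = 0.044719

4.47%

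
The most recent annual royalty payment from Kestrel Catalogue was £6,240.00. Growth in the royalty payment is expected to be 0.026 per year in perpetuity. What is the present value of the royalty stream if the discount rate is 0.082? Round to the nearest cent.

D₁ = D₀ × (1 + g) = £6,240.00 × 1.026 = £6,402.2400
Growing perpetuity: P = D₁ / (r − g) = £6,402.2400 / (0.082 − 0.026) = £114,325.71

£114325.71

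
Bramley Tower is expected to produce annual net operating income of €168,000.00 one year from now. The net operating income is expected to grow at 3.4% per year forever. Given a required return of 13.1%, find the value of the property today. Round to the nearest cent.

€1731958.76

Growing perpetuity: P = D₁ / (r − g) = €168,000.0000 / (0.131 − 0.034) = €1,731,958.76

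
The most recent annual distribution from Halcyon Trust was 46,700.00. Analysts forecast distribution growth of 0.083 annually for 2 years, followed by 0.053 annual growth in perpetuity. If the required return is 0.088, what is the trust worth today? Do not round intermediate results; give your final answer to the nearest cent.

D_1 = 50576.10000
D_2 = 54773.91630
Terminal value at year 2: TV = D_2×(1+g_2)/(r−g_2) = 57676.93386/0.035 = 1647912.39611
P_0 = D_1/(1+r)^1 + D_2/(1+r)^2 + TV/(1+r)^2
    = 46485.38603 + 46271.75834 + 1392118.90080 = 1484876.04517

1484876.05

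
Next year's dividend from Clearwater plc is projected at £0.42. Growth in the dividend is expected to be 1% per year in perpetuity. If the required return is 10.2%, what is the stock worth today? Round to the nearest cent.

£4.57

Growing perpetuity: P = D₁ / (r − g) = £0.4200 / (0.102 − 0.01) = £4.57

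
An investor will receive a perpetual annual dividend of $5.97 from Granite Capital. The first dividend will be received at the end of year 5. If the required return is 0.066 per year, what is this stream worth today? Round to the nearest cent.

Value at end of year 4: C / r = $5.97 / 0.066 = $90.4545
Discount to today: PV = $90.4545 / (1 + 0.066)^4 = $90.4545 / 1.291305 = $70.05

$70.05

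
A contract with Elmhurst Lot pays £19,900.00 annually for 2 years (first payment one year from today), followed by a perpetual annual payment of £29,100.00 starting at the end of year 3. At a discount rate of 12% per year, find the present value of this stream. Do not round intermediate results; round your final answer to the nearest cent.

PV of 2-year annuity: £19,900.00 × [1 − (1+0.12)^−2] / 0.12 = 33632.01531
Perpetuity value at year 2: £29,100.00 / 0.12 = 242500.00000
PV of perpetuity: 242500.00000 / (1+0.12)^2 = 193319.51531
Total PV = 33632.01531 + 193319.51531 = 226951.53061

£226951.53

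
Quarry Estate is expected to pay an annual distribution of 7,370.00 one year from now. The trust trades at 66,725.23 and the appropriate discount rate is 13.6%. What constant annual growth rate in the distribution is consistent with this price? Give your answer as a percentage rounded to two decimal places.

2.55%

P = D₁/(r−g) ⇒ g = r − D₁/P = 0.136 − 7,370.00/66,725.23 = 0.025547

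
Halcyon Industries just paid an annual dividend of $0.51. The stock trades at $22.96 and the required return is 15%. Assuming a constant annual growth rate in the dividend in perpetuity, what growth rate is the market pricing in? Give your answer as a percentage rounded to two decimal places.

12.50%

P = D₀(1+g)/(r−g) ⇒ P(r−g) = D₀(1+g) ⇒ g(P+D₀) = P·r − D₀
g = (P·r − D₀)/(P + D₀) = ($22.96×0.15 − $0.51) / ($22.96 + $0.51) = 0.125011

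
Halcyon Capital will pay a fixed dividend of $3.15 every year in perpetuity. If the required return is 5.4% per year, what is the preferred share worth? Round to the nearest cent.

Level perpetuity: PV = C / r = $3.15 / 0.054 = $58.33

$58.33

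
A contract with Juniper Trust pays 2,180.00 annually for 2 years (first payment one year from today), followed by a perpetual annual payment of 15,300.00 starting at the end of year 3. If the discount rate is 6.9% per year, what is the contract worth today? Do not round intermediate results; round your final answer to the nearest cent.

PV of 2-year annuity: 2,180.00 × [1 − (1+0.069)^−2] / 0.069 = 3946.94954
Perpetuity value at year 2: 15,300.00 / 0.069 = 221739.13043
PV of perpetuity: 221739.13043 / (1+0.069)^2 = 194038.06258
Total PV = 3946.94954 + 194038.06258 = 197985.01212

197985.01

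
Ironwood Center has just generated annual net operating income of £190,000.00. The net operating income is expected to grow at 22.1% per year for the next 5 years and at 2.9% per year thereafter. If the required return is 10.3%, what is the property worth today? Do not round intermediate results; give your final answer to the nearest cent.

D_1 = 231990.00000
D_2 = 283259.79000
D_3 = 345860.20359
D_4 = 422295.30858
D_5 = 515622.57178
Terminal value at year 5: TV = D_5×(1+g_2)/(r−g_2) = 530575.62636/0.074 = 7169940.89678
P_0 = D_1/(1+r)^1 + D_2/(1+r)^2 + D_3/(1+r)^3 + D_4/(1+r)^4 + D_5/(1+r)^5 + TV/(1+r)^5
    = 210326.38259 + 232827.30113 + 257735.38956 + 285308.16922 + 315830.71135 + 4391754.08074 = 5693782.03458

£5693782.03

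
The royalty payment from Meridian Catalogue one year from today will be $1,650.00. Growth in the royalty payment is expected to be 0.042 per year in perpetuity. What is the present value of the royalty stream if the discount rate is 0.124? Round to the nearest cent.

$20121.95

Growing perpetuity: P = D₁ / (r − g) = $1,650.0000 / (0.124 − 0.042) = $20,121.95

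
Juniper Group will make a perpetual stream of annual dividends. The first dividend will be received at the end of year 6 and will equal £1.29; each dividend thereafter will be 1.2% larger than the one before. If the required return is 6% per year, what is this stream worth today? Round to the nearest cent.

Value at end of year 5: C₁ / (r − g) = £1.29 / (0.06 − 0.012) = £26.8750
Discount to today: PV = £26.8750 / (1 + 0.06)^5 = £26.8750 / 1.338226 = £20.08

£20.08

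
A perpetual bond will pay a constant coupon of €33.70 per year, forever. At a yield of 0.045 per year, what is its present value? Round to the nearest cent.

€748.89

Level perpetuity: PV = C / r = €33.70 / 0.045 = €748.89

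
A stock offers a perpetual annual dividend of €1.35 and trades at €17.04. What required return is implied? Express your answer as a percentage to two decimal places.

P = C/r ⇒ r = C/P = €1.35/€17.04 = 0.079225

7.92%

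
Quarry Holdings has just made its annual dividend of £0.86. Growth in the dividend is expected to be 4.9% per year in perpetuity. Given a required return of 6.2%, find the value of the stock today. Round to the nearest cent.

D₁ = D₀ × (1 + g) = £0.86 × 1.049 = £0.9021
Growing perpetuity: P = D₁ / (r − g) = £0.9021 / (0.062 − 0.049) = £69.40

£69.40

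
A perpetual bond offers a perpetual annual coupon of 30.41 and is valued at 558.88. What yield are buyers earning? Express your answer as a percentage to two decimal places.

P = C/r ⇒ r = C/P = 30.41/558.88 = 0.054412

5.44%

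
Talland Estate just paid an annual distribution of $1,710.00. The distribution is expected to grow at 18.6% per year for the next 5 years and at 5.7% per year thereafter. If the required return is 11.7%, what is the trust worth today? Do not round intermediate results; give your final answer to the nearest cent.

D_1 = 2028.06000
D_2 = 2405.27916
D_3 = 2852.66108
D_4 = 3383.25605
D_5 = 4012.54167
Terminal value at year 5: TV = D_5×(1+g_2)/(r−g_2) = 4241.25654/0.06 = 70687.60908
P_0 = D_1/(1+r)^1 + D_2/(1+r)^2 + D_3/(1+r)^3 + D_4/(1+r)^4 + D_5/(1+r)^5 + TV/(1+r)^5
    = 1815.63115 + 1927.78742 + 2046.87187 + 2173.31248 + 2307.56365 + 40651.57971 = 50922.74630

$50922.75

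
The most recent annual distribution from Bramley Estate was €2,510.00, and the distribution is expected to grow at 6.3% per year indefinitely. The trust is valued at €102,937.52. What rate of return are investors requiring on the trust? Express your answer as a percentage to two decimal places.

8.89%

D₁ = €2,510.00 × 1.063 = €2,668.1300
P = D₁/(r − g) ⇒ r = D₁/P + g = €2,668.1300/€102,937.52 + 0.063 = 0.025920 + 0.063 = 0.088920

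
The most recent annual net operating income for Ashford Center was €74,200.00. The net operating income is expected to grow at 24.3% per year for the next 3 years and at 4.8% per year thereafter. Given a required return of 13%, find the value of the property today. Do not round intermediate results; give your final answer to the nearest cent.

D_1 = 92230.60000
D_2 = 114642.63580
D_3 = 142500.79630
Terminal value at year 3: TV = D_3×(1+g_2)/(r−g_2) = 149340.83452/0.082 = 1821229.68929
P_0 = D_1/(1+r)^1 + D_2/(1+r)^2 + D_3/(1+r)^3 + TV/(1+r)^3
    = 81620.00000 + 89782.00000 + 98760.20000 + 1262203.53171 = 1532365.73171

€1532365.73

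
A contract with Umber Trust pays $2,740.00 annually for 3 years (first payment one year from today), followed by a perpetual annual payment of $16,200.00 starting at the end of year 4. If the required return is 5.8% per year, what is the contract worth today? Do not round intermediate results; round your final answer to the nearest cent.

$243198.05

PV of 3-year annuity: $2,740.00 × [1 − (1+0.058)^−3] / 0.058 = 7351.23879
Perpetuity value at year 3: $16,200.00 / 0.058 = 279310.34483
PV of perpetuity: 279310.34483 / (1+0.058)^3 = 235846.81620
Total PV = 7351.23879 + 235846.81620 = 243198.05499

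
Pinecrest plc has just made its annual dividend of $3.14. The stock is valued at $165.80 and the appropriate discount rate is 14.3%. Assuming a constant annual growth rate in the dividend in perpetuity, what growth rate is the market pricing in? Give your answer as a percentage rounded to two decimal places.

12.18%

P = D₀(1+g)/(r−g) ⇒ P(r−g) = D₀(1+g) ⇒ g(P+D₀) = P·r − D₀
g = (P·r − D₀)/(P + D₀) = ($165.80×0.143 − $3.14) / ($165.80 + $3.14) = 0.121756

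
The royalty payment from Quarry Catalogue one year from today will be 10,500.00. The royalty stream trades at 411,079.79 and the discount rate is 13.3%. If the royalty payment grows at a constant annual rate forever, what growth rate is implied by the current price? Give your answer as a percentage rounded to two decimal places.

10.75%

P = D₁/(r−g) ⇒ g = r − D₁/P = 0.133 − 10,500.00/411,079.79 = 0.107458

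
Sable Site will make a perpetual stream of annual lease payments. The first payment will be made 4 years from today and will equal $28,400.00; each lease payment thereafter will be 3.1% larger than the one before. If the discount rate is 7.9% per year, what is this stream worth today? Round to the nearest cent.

$470991.17

Value at end of year 3: C₁ / (r − g) = $28,400.00 / (0.079 − 0.031) = $591,666.6667
Discount to today: PV = $591,666.6667 / (1 + 0.079)^3 = $591,666.6667 / 1.256216 = $470,991.17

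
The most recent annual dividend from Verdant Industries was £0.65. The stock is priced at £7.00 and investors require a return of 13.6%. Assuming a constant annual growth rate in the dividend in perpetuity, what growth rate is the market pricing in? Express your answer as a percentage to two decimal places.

P = D₀(1+g)/(r−g) ⇒ P(r−g) = D₀(1+g) ⇒ g(P+D₀) = P·r − D₀
g = (P·r − D₀)/(P + D₀) = (£7.00×0.136 − £0.65) / (£7.00 + £0.65) = 0.039477

3.95%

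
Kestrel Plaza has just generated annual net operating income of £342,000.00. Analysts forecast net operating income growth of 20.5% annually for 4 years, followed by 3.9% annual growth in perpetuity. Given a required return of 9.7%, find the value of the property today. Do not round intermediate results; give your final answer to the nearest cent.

D_1 = 412110.00000
D_2 = 496592.55000
D_3 = 598394.02275
D_4 = 721064.79741
Terminal value at year 4: TV = D_4×(1+g_2)/(r−g_2) = 749186.32451/0.058 = 12917005.59505
P_0 = D_1/(1+r)^1 + D_2/(1+r)^2 + D_3/(1+r)^3 + D_4/(1+r)^4 + TV/(1+r)^4
    = 375670.00912 + 412654.84137 + 453280.84216 + 497906.48569 + 8919393.76959 = 10658905.94793

£10658905.95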